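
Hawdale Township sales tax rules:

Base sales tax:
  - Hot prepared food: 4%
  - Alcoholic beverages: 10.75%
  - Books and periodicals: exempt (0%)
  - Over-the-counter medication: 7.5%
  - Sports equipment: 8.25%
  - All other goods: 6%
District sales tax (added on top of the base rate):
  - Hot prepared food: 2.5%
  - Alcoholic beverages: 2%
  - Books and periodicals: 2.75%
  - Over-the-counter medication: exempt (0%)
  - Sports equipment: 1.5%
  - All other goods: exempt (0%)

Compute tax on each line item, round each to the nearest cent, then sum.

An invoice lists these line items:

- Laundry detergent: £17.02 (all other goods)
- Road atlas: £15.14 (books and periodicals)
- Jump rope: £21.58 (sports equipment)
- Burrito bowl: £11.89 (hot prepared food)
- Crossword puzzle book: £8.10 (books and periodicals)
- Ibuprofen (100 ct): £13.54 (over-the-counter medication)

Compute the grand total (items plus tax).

Laundry detergent £17.02: all other goods → 6% + 0% district = 6% → £1.02
Road atlas £15.14: books and periodicals → 0% + 2.75% district = 2.75% → £0.42
Jump rope £21.58: sports equipment → 8.25% + 1.5% district = 9.75% → £2.10
Burrito bowl £11.89: hot prepared food → 4% + 2.5% district = 6.5% → £0.77
Crossword puzzle book £8.10: books and periodicals → 0% + 2.75% district = 2.75% → £0.22
Ibuprofen (100 ct) £13.54: over-the-counter medication → 7.5% + 0% district = 7.5% → £1.02
Subtotal = £87.27; tax = £5.55; total due = £92.82

£92.82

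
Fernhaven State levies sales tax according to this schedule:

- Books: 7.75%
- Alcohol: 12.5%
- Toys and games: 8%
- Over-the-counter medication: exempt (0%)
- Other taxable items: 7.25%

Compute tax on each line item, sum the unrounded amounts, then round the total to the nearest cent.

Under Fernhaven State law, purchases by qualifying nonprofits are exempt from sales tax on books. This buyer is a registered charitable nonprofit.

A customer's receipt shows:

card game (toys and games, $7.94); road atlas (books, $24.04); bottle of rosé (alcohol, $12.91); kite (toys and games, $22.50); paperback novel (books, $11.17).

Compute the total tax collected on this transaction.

$4.05

Card game $7.94: toys and games → 8% → $0.6352
Road atlas $24.04: books, buyer-exempt → 0% → $0.00
Bottle of rosé $12.91: alcohol → 12.5% → $1.61375
Kite $22.50: toys and games → 8% → $1.80
Paperback novel $11.17: books, buyer-exempt → 0% → $0.00
Unrounded tax sum = $4.04895 → $4.05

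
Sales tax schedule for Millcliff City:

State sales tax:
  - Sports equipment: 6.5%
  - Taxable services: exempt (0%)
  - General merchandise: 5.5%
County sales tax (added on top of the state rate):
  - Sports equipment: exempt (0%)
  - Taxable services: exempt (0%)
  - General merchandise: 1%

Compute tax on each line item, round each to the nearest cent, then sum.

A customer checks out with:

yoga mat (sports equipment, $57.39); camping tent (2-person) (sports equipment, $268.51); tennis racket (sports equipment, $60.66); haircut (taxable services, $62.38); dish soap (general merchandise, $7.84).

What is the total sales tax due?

Yoga mat $57.39: sports equipment → 6.5% + 0% county = 6.5% → $3.73
Camping tent (2-person) $268.51: sports equipment → 6.5% + 0% county = 6.5% → $17.45
Tennis racket $60.66: sports equipment → 6.5% + 0% county = 6.5% → $3.94
Haircut $62.38: taxable services → 0% + 0% county = 0% → $0.00
Dish soap $7.84: general merchandise → 5.5% + 1% county = 6.5% → $0.51
Total tax = $3.73 + $17.45 + $3.94 + $0.51 = $25.63

$25.63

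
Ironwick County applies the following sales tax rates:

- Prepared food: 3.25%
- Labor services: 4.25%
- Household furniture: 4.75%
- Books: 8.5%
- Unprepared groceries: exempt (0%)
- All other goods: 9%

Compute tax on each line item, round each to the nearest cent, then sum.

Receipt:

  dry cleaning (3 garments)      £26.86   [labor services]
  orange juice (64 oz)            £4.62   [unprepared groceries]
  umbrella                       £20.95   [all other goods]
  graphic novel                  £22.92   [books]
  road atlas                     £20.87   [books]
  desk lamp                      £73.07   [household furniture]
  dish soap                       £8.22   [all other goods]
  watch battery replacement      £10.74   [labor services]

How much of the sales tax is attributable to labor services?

Dry cleaning (3 garments) £26.86: labor services → 4.25% → £1.14
Watch battery replacement £10.74: labor services → 4.25% → £0.46
Tax on labor services = £1.14 + £0.46 = £1.60

£1.60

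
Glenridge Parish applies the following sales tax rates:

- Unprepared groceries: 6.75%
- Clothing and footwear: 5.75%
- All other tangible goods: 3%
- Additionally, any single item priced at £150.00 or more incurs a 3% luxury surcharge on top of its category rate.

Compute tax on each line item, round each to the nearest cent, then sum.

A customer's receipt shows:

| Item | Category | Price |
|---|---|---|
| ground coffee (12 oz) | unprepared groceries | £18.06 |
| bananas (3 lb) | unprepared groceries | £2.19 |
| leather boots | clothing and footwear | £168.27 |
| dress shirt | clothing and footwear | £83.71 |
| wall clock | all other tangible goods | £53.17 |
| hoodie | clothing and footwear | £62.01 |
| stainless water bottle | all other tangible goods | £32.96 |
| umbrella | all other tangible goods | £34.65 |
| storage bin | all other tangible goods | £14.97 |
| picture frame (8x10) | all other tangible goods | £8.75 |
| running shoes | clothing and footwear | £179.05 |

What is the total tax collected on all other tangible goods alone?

Wall clock £53.17: all other tangible goods → 3% → £1.60
Stainless water bottle £32.96: all other tangible goods → 3% → £0.99
Umbrella £34.65: all other tangible goods → 3% → £1.04
Storage bin £14.97: all other tangible goods → 3% → £0.45
Picture frame (8x10) £8.75: all other tangible goods → 3% → £0.26
Tax on all other tangible goods = £1.60 + £0.99 + £1.04 + £0.45 + £0.26 = £4.34

£4.34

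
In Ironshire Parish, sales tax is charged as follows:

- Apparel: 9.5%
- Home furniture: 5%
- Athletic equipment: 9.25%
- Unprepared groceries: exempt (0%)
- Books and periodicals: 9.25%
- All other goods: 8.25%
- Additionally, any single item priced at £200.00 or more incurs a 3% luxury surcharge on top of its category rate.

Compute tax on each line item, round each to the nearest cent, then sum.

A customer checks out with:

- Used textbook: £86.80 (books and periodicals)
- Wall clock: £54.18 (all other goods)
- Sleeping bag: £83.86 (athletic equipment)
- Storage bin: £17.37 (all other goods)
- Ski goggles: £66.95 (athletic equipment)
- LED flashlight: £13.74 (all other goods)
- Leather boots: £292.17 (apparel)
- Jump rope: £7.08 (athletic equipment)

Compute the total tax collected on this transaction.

Used textbook £86.80: books and periodicals → 9.25% → £8.03
Wall clock £54.18: all other goods → 8.25% → £4.47
Sleeping bag £83.86: athletic equipment → 9.25% → £7.76
Storage bin £17.37: all other goods → 8.25% → £1.43
Ski goggles £66.95: athletic equipment → 9.25% → £6.19
LED flashlight £13.74: all other goods → 8.25% → £1.13
Leather boots £292.17: apparel → 9.5% + 3% surcharge = 12.5% → £36.52
Jump rope £7.08: athletic equipment → 9.25% → £0.65
Total tax = £8.03 + £4.47 + £7.76 + £1.43 + £6.19 + £1.13 + £36.52 + £0.65 = £66.18

£66.18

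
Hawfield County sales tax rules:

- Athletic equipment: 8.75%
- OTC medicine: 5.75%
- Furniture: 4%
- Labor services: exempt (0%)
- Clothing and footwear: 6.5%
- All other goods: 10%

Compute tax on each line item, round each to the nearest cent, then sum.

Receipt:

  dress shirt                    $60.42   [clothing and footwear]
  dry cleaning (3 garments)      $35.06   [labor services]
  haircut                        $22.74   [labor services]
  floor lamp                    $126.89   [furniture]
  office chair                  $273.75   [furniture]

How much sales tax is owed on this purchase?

Dress shirt $60.42: clothing and footwear → 6.5% → $3.93
Dry cleaning (3 garments) $35.06: labor services → 0% → $0.00
Haircut $22.74: labor services → 0% → $0.00
Floor lamp $126.89: furniture → 4% → $5.08
Office chair $273.75: furniture → 4% → $10.95
Total tax = $3.93 + $5.08 + $10.95 = $19.96

$19.96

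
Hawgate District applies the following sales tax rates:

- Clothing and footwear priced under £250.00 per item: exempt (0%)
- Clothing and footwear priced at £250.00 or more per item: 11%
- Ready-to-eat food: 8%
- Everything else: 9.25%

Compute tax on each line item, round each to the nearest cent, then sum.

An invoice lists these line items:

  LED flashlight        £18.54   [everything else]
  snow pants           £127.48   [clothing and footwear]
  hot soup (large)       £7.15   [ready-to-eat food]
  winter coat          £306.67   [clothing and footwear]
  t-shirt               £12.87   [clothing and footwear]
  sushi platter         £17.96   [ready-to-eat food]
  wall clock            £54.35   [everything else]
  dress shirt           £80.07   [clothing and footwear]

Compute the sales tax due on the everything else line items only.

£6.74

LED flashlight £18.54: everything else → 9.25% → £1.71
Wall clock £54.35: everything else → 9.25% → £5.03
Tax on everything else = £1.71 + £5.03 = £6.74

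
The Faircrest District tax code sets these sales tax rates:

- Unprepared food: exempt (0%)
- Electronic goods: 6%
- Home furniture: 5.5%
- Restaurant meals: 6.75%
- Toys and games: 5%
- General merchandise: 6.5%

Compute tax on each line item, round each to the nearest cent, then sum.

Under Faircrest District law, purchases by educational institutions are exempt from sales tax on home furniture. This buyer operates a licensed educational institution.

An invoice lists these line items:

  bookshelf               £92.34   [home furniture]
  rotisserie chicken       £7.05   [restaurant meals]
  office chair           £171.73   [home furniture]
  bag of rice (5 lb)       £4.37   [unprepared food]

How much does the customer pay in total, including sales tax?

£275.97

Bookshelf £92.34: home furniture, buyer-exempt → 0% → £0.00
Rotisserie chicken £7.05: restaurant meals → 6.75% → £0.48
Office chair £171.73: home furniture, buyer-exempt → 0% → £0.00
Bag of rice (5 lb) £4.37: unprepared food → 0% → £0.00
Subtotal = £275.49; tax = £0.48; total due = £275.97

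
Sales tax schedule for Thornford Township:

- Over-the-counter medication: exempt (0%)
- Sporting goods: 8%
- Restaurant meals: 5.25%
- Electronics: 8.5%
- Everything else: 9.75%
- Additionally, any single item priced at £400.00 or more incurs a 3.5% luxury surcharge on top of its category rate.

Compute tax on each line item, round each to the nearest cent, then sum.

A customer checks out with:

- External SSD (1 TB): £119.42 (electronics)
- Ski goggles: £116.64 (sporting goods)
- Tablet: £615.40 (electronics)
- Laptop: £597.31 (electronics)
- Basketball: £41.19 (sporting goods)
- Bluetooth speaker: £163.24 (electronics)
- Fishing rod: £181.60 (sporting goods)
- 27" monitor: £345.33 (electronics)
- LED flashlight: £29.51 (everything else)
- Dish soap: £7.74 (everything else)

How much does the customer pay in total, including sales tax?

External SSD (1 TB) £119.42: electronics → 8.5% → £10.15
Ski goggles £116.64: sporting goods → 8% → £9.33
Tablet £615.40: electronics → 8.5% + 3.5% surcharge = 12% → £73.85
Laptop £597.31: electronics → 8.5% + 3.5% surcharge = 12% → £71.68
Basketball £41.19: sporting goods → 8% → £3.30
Bluetooth speaker £163.24: electronics → 8.5% → £13.88
Fishing rod £181.60: sporting goods → 8% → £14.53
27" monitor £345.33: electronics → 8.5% → £29.35
LED flashlight £29.51: everything else → 9.75% → £2.88
Dish soap £7.74: everything else → 9.75% → £0.75
Subtotal = £2217.38; tax = £229.70; total due = £2447.08

£2447.08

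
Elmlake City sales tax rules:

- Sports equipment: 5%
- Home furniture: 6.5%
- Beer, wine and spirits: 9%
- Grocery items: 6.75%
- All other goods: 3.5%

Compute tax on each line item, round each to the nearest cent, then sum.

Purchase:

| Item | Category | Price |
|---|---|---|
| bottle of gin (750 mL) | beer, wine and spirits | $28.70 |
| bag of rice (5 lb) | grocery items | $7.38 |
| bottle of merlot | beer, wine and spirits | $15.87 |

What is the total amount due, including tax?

Bottle of gin (750 mL) $28.70: beer, wine and spirits → 9% → $2.58
Bag of rice (5 lb) $7.38: grocery items → 6.75% → $0.50
Bottle of merlot $15.87: beer, wine and spirits → 9% → $1.43
Subtotal = $51.95; tax = $4.51; total due = $56.46

$56.46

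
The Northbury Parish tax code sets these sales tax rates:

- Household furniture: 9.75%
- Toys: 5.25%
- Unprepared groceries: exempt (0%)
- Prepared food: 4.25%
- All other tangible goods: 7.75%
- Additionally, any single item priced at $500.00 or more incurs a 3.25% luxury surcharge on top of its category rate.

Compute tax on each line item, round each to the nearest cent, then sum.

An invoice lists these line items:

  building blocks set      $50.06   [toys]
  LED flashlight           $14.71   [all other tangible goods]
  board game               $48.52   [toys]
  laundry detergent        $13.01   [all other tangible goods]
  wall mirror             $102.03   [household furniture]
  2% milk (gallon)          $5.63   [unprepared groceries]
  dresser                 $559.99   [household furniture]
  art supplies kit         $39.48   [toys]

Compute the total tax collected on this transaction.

$92.15

Building blocks set $50.06: toys → 5.25% → $2.63
LED flashlight $14.71: all other tangible goods → 7.75% → $1.14
Board game $48.52: toys → 5.25% → $2.55
Laundry detergent $13.01: all other tangible goods → 7.75% → $1.01
Wall mirror $102.03: household furniture → 9.75% → $9.95
2% milk (gallon) $5.63: unprepared groceries → 0% → $0.00
Dresser $559.99: household furniture → 9.75% + 3.25% surcharge = 13% → $72.80
Art supplies kit $39.48: toys → 5.25% → $2.07
Total tax = $2.63 + $1.14 + $2.55 + $1.01 + $9.95 + $72.80 + $2.07 = $92.15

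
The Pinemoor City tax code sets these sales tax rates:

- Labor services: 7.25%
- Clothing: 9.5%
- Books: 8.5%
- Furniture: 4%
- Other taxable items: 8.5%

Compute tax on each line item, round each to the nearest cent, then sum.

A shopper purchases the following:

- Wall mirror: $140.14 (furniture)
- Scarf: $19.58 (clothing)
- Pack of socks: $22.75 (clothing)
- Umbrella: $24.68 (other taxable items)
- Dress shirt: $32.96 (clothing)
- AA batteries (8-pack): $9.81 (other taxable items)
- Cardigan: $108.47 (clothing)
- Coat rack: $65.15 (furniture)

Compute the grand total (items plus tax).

$452.14

Wall mirror $140.14: furniture → 4% → $5.61
Scarf $19.58: clothing → 9.5% → $1.86
Pack of socks $22.75: clothing → 9.5% → $2.16
Umbrella $24.68: other taxable items → 8.5% → $2.10
Dress shirt $32.96: clothing → 9.5% → $3.13
AA batteries (8-pack) $9.81: other taxable items → 8.5% → $0.83
Cardigan $108.47: clothing → 9.5% → $10.30
Coat rack $65.15: furniture → 4% → $2.61
Subtotal = $423.54; tax = $28.60; total due = $452.14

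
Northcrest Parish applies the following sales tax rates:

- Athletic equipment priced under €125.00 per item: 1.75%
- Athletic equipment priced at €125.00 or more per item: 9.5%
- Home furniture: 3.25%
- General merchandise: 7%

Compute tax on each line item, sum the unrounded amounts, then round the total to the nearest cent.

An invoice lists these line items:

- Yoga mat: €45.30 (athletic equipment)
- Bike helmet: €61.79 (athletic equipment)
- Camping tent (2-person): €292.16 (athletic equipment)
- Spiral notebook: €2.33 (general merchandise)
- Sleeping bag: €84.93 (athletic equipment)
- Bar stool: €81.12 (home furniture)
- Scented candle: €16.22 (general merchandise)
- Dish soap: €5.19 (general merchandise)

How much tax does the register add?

€35.41

Yoga mat €45.30: athletic equipment, under €125.00 → 1.75% → €0.79275
Bike helmet €61.79: athletic equipment, under €125.00 → 1.75% → €1.081325
Camping tent (2-person) €292.16: athletic equipment, €125.00 or more → 9.5% → €27.7552
Spiral notebook €2.33: general merchandise → 7% → €0.1631
Sleeping bag €84.93: athletic equipment, under €125.00 → 1.75% → €1.486275
Bar stool €81.12: home furniture → 3.25% → €2.6364
Scented candle €16.22: general merchandise → 7% → €1.1354
Dish soap €5.19: general merchandise → 7% → €0.3633
Unrounded tax sum = €35.41375 → €35.41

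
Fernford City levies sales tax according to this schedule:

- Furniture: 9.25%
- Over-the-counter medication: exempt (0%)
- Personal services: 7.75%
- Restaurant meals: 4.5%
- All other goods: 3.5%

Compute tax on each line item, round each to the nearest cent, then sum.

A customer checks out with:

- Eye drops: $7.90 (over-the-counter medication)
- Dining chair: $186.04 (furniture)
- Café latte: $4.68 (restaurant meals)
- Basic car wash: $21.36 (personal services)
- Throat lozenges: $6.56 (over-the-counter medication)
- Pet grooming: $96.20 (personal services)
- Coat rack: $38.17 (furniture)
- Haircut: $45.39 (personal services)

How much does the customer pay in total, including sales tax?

$439.89

Eye drops $7.90: over-the-counter medication → 0% → $0.00
Dining chair $186.04: furniture → 9.25% → $17.21
Café latte $4.68: restaurant meals → 4.5% → $0.21
Basic car wash $21.36: personal services → 7.75% → $1.66
Throat lozenges $6.56: over-the-counter medication → 0% → $0.00
Pet grooming $96.20: personal services → 7.75% → $7.46
Coat rack $38.17: furniture → 9.25% → $3.53
Haircut $45.39: personal services → 7.75% → $3.52
Subtotal = $406.30; tax = $33.59; total due = $439.89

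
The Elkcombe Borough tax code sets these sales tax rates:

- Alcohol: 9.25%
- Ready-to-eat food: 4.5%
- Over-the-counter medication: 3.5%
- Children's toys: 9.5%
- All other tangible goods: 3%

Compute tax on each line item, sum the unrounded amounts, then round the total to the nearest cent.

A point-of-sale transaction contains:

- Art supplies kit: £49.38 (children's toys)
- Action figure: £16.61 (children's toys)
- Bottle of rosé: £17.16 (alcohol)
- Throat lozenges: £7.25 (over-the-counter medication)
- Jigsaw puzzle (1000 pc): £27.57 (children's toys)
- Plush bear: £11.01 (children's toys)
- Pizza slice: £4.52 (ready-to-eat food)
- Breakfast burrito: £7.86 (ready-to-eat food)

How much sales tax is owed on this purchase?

£12.33

Art supplies kit £49.38: children's toys → 9.5% → £4.6911
Action figure £16.61: children's toys → 9.5% → £1.57795
Bottle of rosé £17.16: alcohol → 9.25% → £1.5873
Throat lozenges £7.25: over-the-counter medication → 3.5% → £0.25375
Jigsaw puzzle (1000 pc) £27.57: children's toys → 9.5% → £2.61915
Plush bear £11.01: children's toys → 9.5% → £1.04595
Pizza slice £4.52: ready-to-eat food → 4.5% → £0.2034
Breakfast burrito £7.86: ready-to-eat food → 4.5% → £0.3537
Unrounded tax sum = £12.3323 → £12.33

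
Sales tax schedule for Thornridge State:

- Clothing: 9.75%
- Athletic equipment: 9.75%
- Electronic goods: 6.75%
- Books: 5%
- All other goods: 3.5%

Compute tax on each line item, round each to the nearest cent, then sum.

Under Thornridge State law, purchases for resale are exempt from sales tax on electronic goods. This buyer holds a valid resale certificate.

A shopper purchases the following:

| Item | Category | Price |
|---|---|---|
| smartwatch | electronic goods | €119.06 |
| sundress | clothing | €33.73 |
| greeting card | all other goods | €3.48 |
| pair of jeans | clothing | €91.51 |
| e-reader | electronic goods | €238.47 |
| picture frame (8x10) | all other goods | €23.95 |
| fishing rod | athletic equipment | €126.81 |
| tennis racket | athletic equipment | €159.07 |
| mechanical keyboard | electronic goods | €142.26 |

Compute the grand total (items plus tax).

Smartwatch €119.06: electronic goods, buyer-exempt → 0% → €0.00
Sundress €33.73: clothing → 9.75% → €3.29
Greeting card €3.48: all other goods → 3.5% → €0.12
Pair of jeans €91.51: clothing → 9.75% → €8.92
E-reader €238.47: electronic goods, buyer-exempt → 0% → €0.00
Picture frame (8x10) €23.95: all other goods → 3.5% → €0.84
Fishing rod €126.81: athletic equipment → 9.75% → €12.36
Tennis racket €159.07: athletic equipment → 9.75% → €15.51
Mechanical keyboard €142.26: electronic goods, buyer-exempt → 0% → €0.00
Subtotal = €938.34; tax = €41.04; total due = €979.38

€979.38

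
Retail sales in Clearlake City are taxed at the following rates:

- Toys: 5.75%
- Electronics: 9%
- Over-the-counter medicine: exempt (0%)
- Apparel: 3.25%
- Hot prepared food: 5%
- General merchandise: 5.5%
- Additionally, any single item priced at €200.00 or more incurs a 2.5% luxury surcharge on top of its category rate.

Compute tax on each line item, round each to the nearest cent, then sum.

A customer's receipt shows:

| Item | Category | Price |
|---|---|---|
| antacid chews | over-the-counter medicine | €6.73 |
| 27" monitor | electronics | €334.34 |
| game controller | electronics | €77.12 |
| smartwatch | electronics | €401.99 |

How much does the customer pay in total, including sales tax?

Antacid chews €6.73: over-the-counter medicine → 0% → €0.00
27" monitor €334.34: electronics → 9% + 2.5% surcharge = 11.5% → €38.45
Game controller €77.12: electronics → 9% → €6.94
Smartwatch €401.99: electronics → 9% + 2.5% surcharge = 11.5% → €46.23
Subtotal = €820.18; tax = €91.62; total due = €911.80

€911.80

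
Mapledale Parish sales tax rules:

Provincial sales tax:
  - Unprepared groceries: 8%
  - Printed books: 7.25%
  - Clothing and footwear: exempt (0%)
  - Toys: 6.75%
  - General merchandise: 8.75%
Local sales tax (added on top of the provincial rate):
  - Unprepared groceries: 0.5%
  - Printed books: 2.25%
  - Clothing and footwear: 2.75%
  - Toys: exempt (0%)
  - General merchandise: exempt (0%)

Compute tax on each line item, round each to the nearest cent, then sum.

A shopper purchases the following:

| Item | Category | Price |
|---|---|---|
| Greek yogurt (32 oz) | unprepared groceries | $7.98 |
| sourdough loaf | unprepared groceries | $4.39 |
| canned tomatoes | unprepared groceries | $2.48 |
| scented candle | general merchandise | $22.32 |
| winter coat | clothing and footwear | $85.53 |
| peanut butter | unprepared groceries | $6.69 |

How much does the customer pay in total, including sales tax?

Greek yogurt (32 oz) $7.98: unprepared groceries → 8% + 0.5% local = 8.5% → $0.68
Sourdough loaf $4.39: unprepared groceries → 8% + 0.5% local = 8.5% → $0.37
Canned tomatoes $2.48: unprepared groceries → 8% + 0.5% local = 8.5% → $0.21
Scented candle $22.32: general merchandise → 8.75% + 0% local = 8.75% → $1.95
Winter coat $85.53: clothing and footwear → 0% + 2.75% local = 2.75% → $2.35
Peanut butter $6.69: unprepared groceries → 8% + 0.5% local = 8.5% → $0.57
Subtotal = $129.39; tax = $6.13; total due = $135.52

$135.52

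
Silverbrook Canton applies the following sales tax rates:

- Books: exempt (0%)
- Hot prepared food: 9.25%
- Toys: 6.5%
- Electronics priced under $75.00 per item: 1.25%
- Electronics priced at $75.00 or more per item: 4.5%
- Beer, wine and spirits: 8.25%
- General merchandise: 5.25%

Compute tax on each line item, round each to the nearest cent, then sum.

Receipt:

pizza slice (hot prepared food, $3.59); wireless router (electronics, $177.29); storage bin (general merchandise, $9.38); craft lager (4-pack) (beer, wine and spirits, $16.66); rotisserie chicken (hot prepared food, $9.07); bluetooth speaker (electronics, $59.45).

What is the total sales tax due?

Pizza slice $3.59: hot prepared food → 9.25% → $0.33
Wireless router $177.29: electronics, $75.00 or more → 4.5% → $7.98
Storage bin $9.38: general merchandise → 5.25% → $0.49
Craft lager (4-pack) $16.66: beer, wine and spirits → 8.25% → $1.37
Rotisserie chicken $9.07: hot prepared food → 9.25% → $0.84
Bluetooth speaker $59.45: electronics, under $75.00 → 1.25% → $0.74
Total tax = $0.33 + $7.98 + $0.49 + $1.37 + $0.84 + $0.74 = $11.75

$11.75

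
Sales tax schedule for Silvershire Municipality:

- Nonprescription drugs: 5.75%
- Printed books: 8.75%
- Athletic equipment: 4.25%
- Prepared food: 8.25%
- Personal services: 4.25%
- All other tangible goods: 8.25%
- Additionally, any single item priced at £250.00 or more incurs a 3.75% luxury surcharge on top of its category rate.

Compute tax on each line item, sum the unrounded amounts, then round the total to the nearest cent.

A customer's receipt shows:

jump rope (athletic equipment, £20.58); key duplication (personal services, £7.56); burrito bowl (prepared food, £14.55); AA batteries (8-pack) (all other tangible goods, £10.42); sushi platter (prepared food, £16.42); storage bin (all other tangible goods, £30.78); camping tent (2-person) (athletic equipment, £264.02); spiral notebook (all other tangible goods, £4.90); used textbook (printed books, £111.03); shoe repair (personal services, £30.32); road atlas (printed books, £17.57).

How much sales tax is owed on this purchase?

Jump rope £20.58: athletic equipment → 4.25% → £0.87465
Key duplication £7.56: personal services → 4.25% → £0.3213
Burrito bowl £14.55: prepared food → 8.25% → £1.200375
AA batteries (8-pack) £10.42: all other tangible goods → 8.25% → £0.85965
Sushi platter £16.42: prepared food → 8.25% → £1.35465
Storage bin £30.78: all other tangible goods → 8.25% → £2.53935
Camping tent (2-person) £264.02: athletic equipment → 4.25% + 3.75% surcharge = 8% → £21.1216
Spiral notebook £4.90: all other tangible goods → 8.25% → £0.40425
Used textbook £111.03: printed books → 8.75% → £9.715125
Shoe repair £30.32: personal services → 4.25% → £1.2886
Road atlas £17.57: printed books → 8.75% → £1.537375
Unrounded tax sum = £41.216925 → £41.22

£41.22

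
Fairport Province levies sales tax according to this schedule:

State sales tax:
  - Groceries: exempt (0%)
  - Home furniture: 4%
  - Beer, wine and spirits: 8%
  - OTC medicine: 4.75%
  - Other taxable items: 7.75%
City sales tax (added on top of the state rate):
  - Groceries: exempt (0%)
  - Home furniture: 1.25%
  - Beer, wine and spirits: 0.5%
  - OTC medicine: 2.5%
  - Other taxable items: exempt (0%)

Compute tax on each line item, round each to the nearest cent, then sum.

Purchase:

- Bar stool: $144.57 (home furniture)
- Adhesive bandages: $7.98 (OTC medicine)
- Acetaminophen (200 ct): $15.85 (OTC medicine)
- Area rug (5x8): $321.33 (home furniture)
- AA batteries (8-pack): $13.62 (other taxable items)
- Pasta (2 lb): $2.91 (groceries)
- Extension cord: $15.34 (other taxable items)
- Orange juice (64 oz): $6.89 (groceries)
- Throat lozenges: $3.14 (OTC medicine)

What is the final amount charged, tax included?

Bar stool $144.57: home furniture → 4% + 1.25% city = 5.25% → $7.59
Adhesive bandages $7.98: OTC medicine → 4.75% + 2.5% city = 7.25% → $0.58
Acetaminophen (200 ct) $15.85: OTC medicine → 4.75% + 2.5% city = 7.25% → $1.15
Area rug (5x8) $321.33: home furniture → 4% + 1.25% city = 5.25% → $16.87
AA batteries (8-pack) $13.62: other taxable items → 7.75% + 0% city = 7.75% → $1.06
Pasta (2 lb) $2.91: groceries → 0% + 0% city = 0% → $0.00
Extension cord $15.34: other taxable items → 7.75% + 0% city = 7.75% → $1.19
Orange juice (64 oz) $6.89: groceries → 0% + 0% city = 0% → $0.00
Throat lozenges $3.14: OTC medicine → 4.75% + 2.5% city = 7.25% → $0.23
Subtotal = $531.63; tax = $28.67; total due = $560.30

$560.30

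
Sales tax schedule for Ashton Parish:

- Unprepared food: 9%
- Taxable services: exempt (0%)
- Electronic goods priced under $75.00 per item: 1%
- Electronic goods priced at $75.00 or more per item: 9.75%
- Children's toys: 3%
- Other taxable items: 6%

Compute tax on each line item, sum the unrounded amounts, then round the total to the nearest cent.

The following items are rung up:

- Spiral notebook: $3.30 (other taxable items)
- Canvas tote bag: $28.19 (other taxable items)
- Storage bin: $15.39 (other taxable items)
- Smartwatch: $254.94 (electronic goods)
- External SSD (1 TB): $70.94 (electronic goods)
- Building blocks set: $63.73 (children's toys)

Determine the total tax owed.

Spiral notebook $3.30: other taxable items → 6% → $0.198
Canvas tote bag $28.19: other taxable items → 6% → $1.6914
Storage bin $15.39: other taxable items → 6% → $0.9234
Smartwatch $254.94: electronic goods, $75.00 or more → 9.75% → $24.85665
External SSD (1 TB) $70.94: electronic goods, under $75.00 → 1% → $0.7094
Building blocks set $63.73: children's toys → 3% → $1.9119
Unrounded tax sum = $30.29075 → $30.29

$30.29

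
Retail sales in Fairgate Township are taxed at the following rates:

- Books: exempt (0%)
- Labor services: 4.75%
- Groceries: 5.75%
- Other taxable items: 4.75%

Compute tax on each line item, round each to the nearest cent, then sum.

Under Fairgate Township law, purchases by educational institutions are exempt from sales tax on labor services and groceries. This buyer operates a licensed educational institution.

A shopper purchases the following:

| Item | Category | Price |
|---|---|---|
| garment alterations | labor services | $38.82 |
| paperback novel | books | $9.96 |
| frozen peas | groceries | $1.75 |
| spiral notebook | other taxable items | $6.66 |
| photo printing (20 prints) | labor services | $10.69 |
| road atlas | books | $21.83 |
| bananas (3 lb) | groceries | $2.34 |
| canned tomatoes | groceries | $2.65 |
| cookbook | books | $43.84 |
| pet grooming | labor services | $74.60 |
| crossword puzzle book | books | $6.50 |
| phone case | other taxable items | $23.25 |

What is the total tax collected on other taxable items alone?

$1.42

Spiral notebook $6.66: other taxable items → 4.75% → $0.32
Phone case $23.25: other taxable items → 4.75% → $1.10
Tax on other taxable items = $0.32 + $1.10 = $1.42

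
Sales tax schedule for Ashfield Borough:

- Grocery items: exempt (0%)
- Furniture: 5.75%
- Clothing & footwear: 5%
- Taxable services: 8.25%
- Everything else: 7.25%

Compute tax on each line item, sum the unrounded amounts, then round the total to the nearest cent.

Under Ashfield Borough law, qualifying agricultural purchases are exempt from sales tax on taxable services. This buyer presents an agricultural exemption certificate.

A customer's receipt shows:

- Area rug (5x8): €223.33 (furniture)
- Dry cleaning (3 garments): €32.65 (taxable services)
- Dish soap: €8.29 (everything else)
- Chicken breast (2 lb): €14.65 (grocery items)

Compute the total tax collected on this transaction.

Area rug (5x8) €223.33: furniture → 5.75% → €12.841475
Dry cleaning (3 garments) €32.65: taxable services, buyer-exempt → 0% → €0.00
Dish soap €8.29: everything else → 7.25% → €0.601025
Chicken breast (2 lb) €14.65: grocery items → 0% → €0.00
Unrounded tax sum = €13.4425 → €13.44

€13.44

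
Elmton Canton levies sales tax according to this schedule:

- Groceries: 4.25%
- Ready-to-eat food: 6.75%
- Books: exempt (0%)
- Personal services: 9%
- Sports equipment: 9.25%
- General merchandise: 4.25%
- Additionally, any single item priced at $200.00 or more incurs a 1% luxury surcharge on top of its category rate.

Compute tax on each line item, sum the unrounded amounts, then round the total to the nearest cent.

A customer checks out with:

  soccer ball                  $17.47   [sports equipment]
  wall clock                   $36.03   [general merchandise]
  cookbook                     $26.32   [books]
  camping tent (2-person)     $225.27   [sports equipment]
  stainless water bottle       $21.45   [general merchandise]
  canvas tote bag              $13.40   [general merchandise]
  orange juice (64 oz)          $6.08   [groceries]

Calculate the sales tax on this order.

$27.98

Soccer ball $17.47: sports equipment → 9.25% → $1.615975
Wall clock $36.03: general merchandise → 4.25% → $1.531275
Cookbook $26.32: books → 0% → $0.00
Camping tent (2-person) $225.27: sports equipment → 9.25% + 1% surcharge = 10.25% → $23.090175
Stainless water bottle $21.45: general merchandise → 4.25% → $0.911625
Canvas tote bag $13.40: general merchandise → 4.25% → $0.5695
Orange juice (64 oz) $6.08: groceries → 4.25% → $0.2584
Unrounded tax sum = $27.97695 → $27.98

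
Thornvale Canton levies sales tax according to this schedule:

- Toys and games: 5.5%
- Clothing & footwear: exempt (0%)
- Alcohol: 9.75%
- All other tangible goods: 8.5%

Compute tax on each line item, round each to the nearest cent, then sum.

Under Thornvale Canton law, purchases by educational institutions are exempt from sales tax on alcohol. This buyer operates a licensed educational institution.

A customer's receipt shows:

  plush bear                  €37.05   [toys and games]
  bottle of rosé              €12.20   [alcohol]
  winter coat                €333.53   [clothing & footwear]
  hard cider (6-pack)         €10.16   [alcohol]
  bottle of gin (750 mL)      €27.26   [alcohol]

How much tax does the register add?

Plush bear €37.05: toys and games → 5.5% → €2.04
Bottle of rosé €12.20: alcohol, buyer-exempt → 0% → €0.00
Winter coat €333.53: clothing & footwear → 0% → €0.00
Hard cider (6-pack) €10.16: alcohol, buyer-exempt → 0% → €0.00
Bottle of gin (750 mL) €27.26: alcohol, buyer-exempt → 0% → €0.00
Total tax = €2.04

€2.04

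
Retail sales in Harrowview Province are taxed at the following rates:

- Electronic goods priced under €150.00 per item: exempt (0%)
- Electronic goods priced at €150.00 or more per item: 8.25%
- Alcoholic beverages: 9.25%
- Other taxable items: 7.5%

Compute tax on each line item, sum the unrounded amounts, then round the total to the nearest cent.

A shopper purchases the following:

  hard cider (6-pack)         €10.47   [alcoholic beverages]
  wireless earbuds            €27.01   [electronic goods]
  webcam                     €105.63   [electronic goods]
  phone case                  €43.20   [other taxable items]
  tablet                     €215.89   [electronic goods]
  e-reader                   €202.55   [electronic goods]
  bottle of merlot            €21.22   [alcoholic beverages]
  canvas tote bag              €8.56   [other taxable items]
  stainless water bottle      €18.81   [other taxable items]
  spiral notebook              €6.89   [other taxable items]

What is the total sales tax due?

€43.26

Hard cider (6-pack) €10.47: alcoholic beverages → 9.25% → €0.968475
Wireless earbuds €27.01: electronic goods, under €150.00 → 0% → €0.00
Webcam €105.63: electronic goods, under €150.00 → 0% → €0.00
Phone case €43.20: other taxable items → 7.5% → €3.24
Tablet €215.89: electronic goods, €150.00 or more → 8.25% → €17.810925
E-reader €202.55: electronic goods, €150.00 or more → 8.25% → €16.710375
Bottle of merlot €21.22: alcoholic beverages → 9.25% → €1.96285
Canvas tote bag €8.56: other taxable items → 7.5% → €0.642
Stainless water bottle €18.81: other taxable items → 7.5% → €1.41075
Spiral notebook €6.89: other taxable items → 7.5% → €0.51675
Unrounded tax sum = €43.262125 → €43.26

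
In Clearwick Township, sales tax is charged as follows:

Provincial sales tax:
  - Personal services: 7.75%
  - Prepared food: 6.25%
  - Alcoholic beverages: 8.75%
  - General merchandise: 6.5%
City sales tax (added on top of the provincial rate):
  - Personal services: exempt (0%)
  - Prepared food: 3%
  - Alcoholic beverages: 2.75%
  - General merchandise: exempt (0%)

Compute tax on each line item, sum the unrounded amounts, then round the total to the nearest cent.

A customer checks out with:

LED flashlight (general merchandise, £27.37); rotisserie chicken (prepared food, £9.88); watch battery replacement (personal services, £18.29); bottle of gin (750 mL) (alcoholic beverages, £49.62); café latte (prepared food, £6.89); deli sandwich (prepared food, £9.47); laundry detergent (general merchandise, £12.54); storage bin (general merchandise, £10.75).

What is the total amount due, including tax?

LED flashlight £27.37: general merchandise → 6.5% + 0% city = 6.5% → £1.77905
Rotisserie chicken £9.88: prepared food → 6.25% + 3% city = 9.25% → £0.9139
Watch battery replacement £18.29: personal services → 7.75% + 0% city = 7.75% → £1.417475
Bottle of gin (750 mL) £49.62: alcoholic beverages → 8.75% + 2.75% city = 11.5% → £5.7063
Café latte £6.89: prepared food → 6.25% + 3% city = 9.25% → £0.637325
Deli sandwich £9.47: prepared food → 6.25% + 3% city = 9.25% → £0.875975
Laundry detergent £12.54: general merchandise → 6.5% + 0% city = 6.5% → £0.8151
Storage bin £10.75: general merchandise → 6.5% + 0% city = 6.5% → £0.69875
Subtotal = £144.81; unrounded tax = £12.843875 → £12.84; total due = £157.65

£157.65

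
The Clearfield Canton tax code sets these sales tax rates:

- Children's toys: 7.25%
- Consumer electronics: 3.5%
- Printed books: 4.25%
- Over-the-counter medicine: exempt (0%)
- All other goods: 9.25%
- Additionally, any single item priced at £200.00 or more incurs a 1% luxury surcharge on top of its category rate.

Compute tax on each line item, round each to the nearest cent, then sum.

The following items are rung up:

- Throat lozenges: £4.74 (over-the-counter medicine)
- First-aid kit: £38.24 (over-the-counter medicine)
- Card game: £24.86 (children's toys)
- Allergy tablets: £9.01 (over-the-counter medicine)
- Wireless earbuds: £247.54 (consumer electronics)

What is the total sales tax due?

Throat lozenges £4.74: over-the-counter medicine → 0% → £0.00
First-aid kit £38.24: over-the-counter medicine → 0% → £0.00
Card game £24.86: children's toys → 7.25% → £1.80
Allergy tablets £9.01: over-the-counter medicine → 0% → £0.00
Wireless earbuds £247.54: consumer electronics → 3.5% + 1% surcharge = 4.5% → £11.14
Total tax = £1.80 + £11.14 = £12.94

£12.94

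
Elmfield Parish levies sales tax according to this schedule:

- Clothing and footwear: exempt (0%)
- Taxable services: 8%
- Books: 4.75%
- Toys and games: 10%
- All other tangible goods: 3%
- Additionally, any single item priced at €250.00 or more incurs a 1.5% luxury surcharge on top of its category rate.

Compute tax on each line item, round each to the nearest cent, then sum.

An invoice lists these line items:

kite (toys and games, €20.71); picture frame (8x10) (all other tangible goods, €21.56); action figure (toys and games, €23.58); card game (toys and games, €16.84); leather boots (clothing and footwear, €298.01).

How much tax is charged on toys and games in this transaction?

€6.11

Kite €20.71: toys and games → 10% → €2.07
Action figure €23.58: toys and games → 10% → €2.36
Card game €16.84: toys and games → 10% → €1.68
Tax on toys and games = €2.07 + €2.36 + €1.68 = €6.11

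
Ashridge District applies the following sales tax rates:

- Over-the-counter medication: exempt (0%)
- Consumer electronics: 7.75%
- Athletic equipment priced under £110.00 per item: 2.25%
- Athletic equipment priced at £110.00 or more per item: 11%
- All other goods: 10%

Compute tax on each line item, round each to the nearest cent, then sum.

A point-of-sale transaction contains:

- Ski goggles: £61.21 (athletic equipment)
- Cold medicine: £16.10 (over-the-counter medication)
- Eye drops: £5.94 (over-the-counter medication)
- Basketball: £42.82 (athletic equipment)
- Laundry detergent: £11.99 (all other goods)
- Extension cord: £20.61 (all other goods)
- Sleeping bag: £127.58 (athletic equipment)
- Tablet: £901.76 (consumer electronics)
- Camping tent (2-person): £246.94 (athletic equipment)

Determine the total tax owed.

Ski goggles £61.21: athletic equipment, under £110.00 → 2.25% → £1.38
Cold medicine £16.10: over-the-counter medication → 0% → £0.00
Eye drops £5.94: over-the-counter medication → 0% → £0.00
Basketball £42.82: athletic equipment, under £110.00 → 2.25% → £0.96
Laundry detergent £11.99: all other goods → 10% → £1.20
Extension cord £20.61: all other goods → 10% → £2.06
Sleeping bag £127.58: athletic equipment, £110.00 or more → 11% → £14.03
Tablet £901.76: consumer electronics → 7.75% → £69.89
Camping tent (2-person) £246.94: athletic equipment, £110.00 or more → 11% → £27.16
Total tax = £1.38 + £0.96 + £1.20 + £2.06 + £14.03 + £69.89 + £27.16 = £116.68

£116.68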